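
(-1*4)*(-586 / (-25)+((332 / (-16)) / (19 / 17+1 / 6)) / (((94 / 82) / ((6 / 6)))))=-5754358 / 153925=-37.38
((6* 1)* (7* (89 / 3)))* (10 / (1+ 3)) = 3115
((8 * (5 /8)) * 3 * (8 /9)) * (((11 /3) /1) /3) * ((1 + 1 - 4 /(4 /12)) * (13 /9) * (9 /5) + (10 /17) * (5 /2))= -61160 /153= -399.74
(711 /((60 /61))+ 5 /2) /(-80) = -14507 /1600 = -9.07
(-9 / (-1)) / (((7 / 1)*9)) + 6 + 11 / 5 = 8.34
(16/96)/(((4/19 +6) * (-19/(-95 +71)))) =2/59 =0.03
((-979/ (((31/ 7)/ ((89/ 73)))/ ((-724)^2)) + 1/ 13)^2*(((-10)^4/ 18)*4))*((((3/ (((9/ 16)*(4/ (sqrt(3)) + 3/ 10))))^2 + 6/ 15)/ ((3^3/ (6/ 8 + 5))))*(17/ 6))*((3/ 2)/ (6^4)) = 94176518941110511790286320963964151625/ 505808119156144471524 - 1080635389130366503091241055840000000*sqrt(3)/ 42150676596345372627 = 141784861578709610.09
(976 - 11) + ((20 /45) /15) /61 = 7946779 /8235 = 965.00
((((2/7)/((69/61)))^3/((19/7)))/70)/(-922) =-453962/4934758717665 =-0.00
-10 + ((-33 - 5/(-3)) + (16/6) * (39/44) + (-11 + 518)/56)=-55285/1848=-29.92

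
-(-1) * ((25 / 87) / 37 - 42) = -135173 / 3219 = -41.99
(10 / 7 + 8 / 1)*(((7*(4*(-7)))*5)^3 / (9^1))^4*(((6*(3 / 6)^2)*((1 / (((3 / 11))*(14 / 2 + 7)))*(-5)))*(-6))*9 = 9688849344072531024465920000000000000 / 81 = 119615424000895444746492800000000000.00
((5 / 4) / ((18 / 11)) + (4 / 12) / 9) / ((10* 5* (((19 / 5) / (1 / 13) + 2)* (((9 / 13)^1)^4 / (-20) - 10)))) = -4941053 / 158729930316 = -0.00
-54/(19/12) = -648/19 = -34.11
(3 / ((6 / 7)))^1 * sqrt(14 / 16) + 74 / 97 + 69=7 * sqrt(14) / 8 + 6767 / 97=73.04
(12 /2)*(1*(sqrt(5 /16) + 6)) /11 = 3*sqrt(5) /22 + 36 /11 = 3.58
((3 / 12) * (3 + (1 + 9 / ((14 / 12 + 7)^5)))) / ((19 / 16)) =4519883920 / 5367029731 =0.84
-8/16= -0.50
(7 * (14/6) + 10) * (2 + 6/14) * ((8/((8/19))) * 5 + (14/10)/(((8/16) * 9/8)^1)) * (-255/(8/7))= -100159597/72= -1391105.51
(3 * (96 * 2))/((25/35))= 4032/5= 806.40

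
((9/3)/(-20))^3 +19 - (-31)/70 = 1088611/56000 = 19.44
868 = 868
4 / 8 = 1 / 2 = 0.50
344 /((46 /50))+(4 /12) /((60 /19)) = 1548437 /4140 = 374.02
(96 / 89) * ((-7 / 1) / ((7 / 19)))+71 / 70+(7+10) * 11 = 1043649 / 6230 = 167.52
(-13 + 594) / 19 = 581 / 19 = 30.58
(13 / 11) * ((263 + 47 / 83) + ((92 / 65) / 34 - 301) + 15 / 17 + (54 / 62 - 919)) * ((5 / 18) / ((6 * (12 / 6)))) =-1357097791 / 51964308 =-26.12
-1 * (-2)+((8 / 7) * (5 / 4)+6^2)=276 / 7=39.43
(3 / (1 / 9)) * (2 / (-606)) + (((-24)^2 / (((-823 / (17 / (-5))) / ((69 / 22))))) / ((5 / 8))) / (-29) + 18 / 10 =861198048 / 662905925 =1.30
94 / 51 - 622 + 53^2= 111631 / 51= 2188.84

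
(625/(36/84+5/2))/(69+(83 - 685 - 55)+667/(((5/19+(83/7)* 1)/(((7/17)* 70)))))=0.21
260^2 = 67600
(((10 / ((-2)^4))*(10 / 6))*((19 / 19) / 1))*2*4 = 25 / 3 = 8.33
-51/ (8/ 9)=-459/ 8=-57.38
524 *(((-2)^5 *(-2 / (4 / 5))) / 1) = 41920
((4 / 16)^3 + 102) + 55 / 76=124931 / 1216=102.74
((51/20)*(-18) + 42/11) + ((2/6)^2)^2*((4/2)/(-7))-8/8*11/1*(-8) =2863697/62370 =45.91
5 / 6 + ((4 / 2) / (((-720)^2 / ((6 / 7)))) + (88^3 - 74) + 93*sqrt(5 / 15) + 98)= 31*sqrt(3) + 206084642401 / 302400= 681550.53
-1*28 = -28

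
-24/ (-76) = 6/ 19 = 0.32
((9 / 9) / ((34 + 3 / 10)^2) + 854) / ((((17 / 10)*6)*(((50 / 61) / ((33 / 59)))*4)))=1982851299 / 138825820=14.28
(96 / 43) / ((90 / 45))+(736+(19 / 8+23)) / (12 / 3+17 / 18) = 2374305 / 15308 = 155.10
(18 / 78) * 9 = 27 / 13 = 2.08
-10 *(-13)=130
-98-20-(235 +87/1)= -440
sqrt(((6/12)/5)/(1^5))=sqrt(10)/10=0.32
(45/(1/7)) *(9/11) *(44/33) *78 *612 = 16403825.45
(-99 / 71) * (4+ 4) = -792 / 71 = -11.15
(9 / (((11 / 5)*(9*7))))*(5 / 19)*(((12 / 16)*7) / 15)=5 / 836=0.01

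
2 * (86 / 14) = 86 / 7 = 12.29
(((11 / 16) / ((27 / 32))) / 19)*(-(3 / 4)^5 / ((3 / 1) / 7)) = -231 / 9728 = -0.02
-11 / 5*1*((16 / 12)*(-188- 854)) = 45848 / 15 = 3056.53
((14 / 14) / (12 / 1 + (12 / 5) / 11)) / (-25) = -11 / 3360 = -0.00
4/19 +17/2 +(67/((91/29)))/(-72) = 1047439/124488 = 8.41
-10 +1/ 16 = -159/ 16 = -9.94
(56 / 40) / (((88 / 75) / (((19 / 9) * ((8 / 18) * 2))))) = 665 / 297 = 2.24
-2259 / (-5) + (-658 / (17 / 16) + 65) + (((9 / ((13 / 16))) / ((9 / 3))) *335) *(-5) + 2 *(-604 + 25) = -8226846 / 1105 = -7445.11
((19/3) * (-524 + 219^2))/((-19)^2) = 47437/57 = 832.23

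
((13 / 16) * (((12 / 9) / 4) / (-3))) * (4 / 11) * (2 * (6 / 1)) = -13 / 33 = -0.39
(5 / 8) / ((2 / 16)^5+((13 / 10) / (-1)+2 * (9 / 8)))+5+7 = 1970236 / 155653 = 12.66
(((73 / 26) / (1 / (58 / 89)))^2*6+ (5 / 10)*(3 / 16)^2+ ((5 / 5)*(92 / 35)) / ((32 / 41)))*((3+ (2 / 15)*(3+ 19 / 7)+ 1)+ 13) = 210029966520799 / 503760391680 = 416.92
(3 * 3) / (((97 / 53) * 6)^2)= 2809 / 37636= 0.07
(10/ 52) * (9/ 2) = 45/ 52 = 0.87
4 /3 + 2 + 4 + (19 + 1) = 82 /3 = 27.33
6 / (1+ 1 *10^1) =6 / 11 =0.55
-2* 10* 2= -40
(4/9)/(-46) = -2/207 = -0.01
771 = 771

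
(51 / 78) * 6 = 51 / 13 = 3.92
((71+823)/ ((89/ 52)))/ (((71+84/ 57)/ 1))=294424/ 40851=7.21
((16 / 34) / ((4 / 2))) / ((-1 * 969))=-4 / 16473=-0.00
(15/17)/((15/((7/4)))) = 7/68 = 0.10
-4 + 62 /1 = 58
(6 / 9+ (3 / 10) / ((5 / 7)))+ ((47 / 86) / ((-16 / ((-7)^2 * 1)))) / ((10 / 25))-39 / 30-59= -13085257 / 206400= -63.40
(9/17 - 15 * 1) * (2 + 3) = -1230/17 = -72.35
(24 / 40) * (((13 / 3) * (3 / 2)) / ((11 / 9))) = 351 / 110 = 3.19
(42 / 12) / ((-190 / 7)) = -49 / 380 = -0.13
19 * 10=190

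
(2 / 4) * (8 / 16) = 0.25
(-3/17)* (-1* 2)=6/17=0.35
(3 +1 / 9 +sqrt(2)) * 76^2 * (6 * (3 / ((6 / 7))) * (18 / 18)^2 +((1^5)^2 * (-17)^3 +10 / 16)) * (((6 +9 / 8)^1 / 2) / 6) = -1878796703 / 36 -268399529 * sqrt(2) / 16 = -75912188.18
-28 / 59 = -0.47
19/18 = 1.06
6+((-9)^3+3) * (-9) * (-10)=-65334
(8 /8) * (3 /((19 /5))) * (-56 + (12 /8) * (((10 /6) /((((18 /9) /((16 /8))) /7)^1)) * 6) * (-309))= -25658.68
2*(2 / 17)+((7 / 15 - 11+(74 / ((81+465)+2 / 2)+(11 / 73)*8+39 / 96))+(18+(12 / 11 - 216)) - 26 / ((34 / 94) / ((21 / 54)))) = -2509815901951 / 10752619680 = -233.41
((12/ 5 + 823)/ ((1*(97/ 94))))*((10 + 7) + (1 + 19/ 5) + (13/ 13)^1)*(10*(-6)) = -530699184/ 485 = -1094225.12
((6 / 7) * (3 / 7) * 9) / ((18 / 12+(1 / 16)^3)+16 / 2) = 221184 / 635579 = 0.35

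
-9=-9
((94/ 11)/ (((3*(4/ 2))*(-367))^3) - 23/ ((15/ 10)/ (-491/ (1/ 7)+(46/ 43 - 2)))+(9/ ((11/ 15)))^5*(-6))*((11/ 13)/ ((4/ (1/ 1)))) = -59811565774880104946693/ 174769034934512304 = -342232.05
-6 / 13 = -0.46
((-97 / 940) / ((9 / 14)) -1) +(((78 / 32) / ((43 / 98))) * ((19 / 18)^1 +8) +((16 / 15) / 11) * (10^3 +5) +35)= 2906743589 / 16006320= 181.60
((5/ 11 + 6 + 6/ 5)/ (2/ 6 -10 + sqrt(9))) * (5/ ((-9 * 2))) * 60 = 19.14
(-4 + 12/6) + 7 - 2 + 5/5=4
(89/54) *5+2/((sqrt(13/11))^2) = 9.93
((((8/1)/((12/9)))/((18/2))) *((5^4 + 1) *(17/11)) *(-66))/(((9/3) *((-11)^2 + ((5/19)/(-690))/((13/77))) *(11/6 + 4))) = -2901945696/144351515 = -20.10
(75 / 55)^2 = 225 / 121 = 1.86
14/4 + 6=19/2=9.50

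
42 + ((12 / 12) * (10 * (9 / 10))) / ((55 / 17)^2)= 129651 / 3025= 42.86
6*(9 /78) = 9 /13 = 0.69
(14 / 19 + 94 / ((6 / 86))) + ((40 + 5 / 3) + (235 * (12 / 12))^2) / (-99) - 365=2397265 / 5643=424.82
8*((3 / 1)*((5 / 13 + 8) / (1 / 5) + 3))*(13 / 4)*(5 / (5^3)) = 3504 / 25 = 140.16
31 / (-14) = -31 / 14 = -2.21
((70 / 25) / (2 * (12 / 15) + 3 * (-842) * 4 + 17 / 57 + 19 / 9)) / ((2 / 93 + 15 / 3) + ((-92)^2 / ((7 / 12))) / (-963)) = 27793143 / 1007118572246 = 0.00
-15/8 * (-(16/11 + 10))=945/44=21.48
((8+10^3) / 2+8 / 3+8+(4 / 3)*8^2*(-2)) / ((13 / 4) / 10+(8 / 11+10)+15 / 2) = 151360 / 8163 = 18.54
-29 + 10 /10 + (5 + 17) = -6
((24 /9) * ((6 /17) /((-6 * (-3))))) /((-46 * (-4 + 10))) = -0.00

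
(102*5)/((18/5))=425/3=141.67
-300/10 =-30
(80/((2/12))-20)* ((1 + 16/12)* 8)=25760/3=8586.67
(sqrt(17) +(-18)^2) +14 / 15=sqrt(17) +4874 / 15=329.06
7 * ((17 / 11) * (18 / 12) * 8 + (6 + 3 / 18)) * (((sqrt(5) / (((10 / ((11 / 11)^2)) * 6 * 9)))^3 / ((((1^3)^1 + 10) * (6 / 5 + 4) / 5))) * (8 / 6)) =11417 * sqrt(5) / 17833742784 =0.00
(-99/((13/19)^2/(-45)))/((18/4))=357390/169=2114.73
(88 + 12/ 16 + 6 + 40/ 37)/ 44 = 14183/ 6512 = 2.18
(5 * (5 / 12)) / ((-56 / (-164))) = 1025 / 168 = 6.10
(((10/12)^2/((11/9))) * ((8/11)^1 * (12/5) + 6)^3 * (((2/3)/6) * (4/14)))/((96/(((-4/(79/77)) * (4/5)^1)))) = -715822/2628725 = -0.27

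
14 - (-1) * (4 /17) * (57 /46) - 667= -255209 /391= -652.71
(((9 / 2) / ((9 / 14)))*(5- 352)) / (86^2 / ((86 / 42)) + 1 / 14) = -34006 / 50569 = -0.67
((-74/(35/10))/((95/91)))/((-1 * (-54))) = -962/2565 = -0.38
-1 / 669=-0.00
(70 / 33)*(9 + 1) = 700 / 33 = 21.21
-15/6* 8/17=-20/17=-1.18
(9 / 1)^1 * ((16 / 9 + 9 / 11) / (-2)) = -257 / 22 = -11.68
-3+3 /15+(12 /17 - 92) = -7998 /85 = -94.09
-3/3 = -1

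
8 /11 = 0.73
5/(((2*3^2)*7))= 5/126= 0.04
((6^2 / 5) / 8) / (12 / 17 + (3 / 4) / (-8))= 272 / 185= 1.47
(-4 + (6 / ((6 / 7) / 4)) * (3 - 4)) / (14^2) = -8 / 49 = -0.16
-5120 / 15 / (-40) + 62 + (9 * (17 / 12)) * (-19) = -10303 / 60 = -171.72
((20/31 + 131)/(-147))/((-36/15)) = 2915/7812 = 0.37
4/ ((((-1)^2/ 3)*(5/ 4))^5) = 995328/ 3125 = 318.50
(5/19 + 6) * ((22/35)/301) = 374/28595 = 0.01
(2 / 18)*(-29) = -29 / 9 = -3.22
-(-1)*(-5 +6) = 1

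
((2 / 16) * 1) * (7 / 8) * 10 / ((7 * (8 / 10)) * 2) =25 / 256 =0.10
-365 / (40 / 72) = -657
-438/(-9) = 146/3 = 48.67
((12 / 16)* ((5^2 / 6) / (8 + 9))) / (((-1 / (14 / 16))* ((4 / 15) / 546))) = -716625 / 2176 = -329.33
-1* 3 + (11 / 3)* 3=8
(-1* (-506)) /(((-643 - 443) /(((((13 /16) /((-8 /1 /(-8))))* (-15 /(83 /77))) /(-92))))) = -55055 /961472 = -0.06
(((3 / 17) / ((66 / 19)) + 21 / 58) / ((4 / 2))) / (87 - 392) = -2239 / 3308030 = -0.00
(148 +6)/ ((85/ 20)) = 616/ 17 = 36.24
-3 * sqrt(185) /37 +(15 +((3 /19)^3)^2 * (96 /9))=705695991 /47045881 - 3 * sqrt(185) /37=13.90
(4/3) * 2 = 8/3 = 2.67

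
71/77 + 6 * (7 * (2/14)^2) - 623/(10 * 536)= 686349/412720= 1.66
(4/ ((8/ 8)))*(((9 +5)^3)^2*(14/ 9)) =421654016/ 9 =46850446.22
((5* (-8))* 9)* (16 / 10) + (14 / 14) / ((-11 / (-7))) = -6329 / 11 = -575.36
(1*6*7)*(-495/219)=-6930/73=-94.93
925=925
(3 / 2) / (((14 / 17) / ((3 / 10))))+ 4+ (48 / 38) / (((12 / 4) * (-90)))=217459 / 47880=4.54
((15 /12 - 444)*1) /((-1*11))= 161 /4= 40.25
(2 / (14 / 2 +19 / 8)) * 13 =208 / 75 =2.77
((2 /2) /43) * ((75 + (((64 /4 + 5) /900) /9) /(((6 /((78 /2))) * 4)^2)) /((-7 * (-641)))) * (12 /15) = 12961183 /41675256000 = 0.00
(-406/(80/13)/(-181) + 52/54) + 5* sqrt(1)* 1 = 1236893/195480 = 6.33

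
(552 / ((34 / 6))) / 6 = 276 / 17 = 16.24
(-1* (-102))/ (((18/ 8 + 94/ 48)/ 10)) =24480/ 101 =242.38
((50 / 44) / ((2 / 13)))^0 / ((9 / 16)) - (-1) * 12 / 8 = 59 / 18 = 3.28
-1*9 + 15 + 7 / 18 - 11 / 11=97 / 18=5.39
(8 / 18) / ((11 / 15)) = 0.61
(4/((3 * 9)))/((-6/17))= -0.42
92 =92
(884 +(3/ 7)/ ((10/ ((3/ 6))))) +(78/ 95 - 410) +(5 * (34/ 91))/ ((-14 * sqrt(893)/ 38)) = 1263081/ 2660 - 170 * sqrt(893)/ 29939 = 474.67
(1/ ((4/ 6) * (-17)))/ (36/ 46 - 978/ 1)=23/ 254728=0.00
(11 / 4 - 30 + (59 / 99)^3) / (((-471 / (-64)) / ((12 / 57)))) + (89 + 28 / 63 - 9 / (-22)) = 1547001012259 / 17366411502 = 89.08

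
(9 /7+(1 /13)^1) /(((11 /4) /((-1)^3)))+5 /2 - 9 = -14005 /2002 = -7.00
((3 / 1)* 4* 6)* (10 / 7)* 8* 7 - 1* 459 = 5301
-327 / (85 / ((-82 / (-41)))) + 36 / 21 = -3558 / 595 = -5.98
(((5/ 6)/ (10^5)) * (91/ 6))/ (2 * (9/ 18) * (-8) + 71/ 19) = -1729/ 58320000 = -0.00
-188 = -188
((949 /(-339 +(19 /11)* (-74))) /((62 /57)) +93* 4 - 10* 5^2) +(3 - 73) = 1227709 /24490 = 50.13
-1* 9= -9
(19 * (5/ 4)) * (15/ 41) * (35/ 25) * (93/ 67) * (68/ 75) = 210273/ 13735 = 15.31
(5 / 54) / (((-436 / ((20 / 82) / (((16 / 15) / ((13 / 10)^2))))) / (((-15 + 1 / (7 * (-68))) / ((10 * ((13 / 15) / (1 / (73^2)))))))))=464165 / 17412223911936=0.00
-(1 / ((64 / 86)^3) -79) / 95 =501833 / 622592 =0.81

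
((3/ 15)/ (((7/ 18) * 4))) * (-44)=-198/ 35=-5.66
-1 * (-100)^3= 1000000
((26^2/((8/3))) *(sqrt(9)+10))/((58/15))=98865/116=852.28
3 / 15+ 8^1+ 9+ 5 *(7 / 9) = 949 / 45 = 21.09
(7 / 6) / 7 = 1 / 6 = 0.17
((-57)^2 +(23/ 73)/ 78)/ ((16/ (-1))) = -18499829/ 91104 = -203.06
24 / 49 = 0.49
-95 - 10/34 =-1620/17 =-95.29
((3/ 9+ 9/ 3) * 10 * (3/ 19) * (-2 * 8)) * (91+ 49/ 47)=-6921600/ 893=-7750.95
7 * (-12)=-84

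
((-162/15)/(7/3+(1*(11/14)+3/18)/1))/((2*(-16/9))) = 1701/1840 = 0.92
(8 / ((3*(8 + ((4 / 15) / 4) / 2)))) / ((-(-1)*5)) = 16 / 241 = 0.07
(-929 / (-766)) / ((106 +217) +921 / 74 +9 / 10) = 171865 / 47663584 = 0.00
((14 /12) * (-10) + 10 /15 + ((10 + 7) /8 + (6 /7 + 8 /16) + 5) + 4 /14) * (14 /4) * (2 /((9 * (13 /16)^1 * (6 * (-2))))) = 0.18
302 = 302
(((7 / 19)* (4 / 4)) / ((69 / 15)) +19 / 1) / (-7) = -8338 / 3059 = -2.73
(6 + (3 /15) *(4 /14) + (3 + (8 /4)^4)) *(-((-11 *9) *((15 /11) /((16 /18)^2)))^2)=-20973319065 /28672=-731491.32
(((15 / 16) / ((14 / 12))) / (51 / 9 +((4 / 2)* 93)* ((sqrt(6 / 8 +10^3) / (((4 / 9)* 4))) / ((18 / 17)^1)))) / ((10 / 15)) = -25920 / 37079983381 +225990* sqrt(4003) / 37079983381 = 0.00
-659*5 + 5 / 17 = -3294.71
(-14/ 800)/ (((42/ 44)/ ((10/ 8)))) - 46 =-46.02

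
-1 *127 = -127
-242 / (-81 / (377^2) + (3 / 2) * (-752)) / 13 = 0.02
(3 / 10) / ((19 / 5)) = 3 / 38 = 0.08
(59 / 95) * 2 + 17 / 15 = 2.38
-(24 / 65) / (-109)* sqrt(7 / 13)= 24* sqrt(91) / 92105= 0.00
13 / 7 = 1.86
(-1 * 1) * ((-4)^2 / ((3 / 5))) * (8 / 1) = -640 / 3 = -213.33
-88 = -88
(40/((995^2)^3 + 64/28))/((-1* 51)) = -280/346422985840186828941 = -0.00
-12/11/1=-12/11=-1.09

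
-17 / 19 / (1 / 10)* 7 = -1190 / 19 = -62.63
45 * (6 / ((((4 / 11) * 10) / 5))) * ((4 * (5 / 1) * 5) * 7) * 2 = 519750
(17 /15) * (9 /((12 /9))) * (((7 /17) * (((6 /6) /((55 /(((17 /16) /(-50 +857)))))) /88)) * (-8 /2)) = -357 /104156800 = -0.00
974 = 974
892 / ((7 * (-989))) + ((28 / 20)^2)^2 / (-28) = -4604589 / 17307500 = -0.27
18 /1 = 18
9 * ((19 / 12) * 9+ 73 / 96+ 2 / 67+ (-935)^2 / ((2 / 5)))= 42172904217 / 2144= 19670197.86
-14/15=-0.93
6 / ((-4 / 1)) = -1.50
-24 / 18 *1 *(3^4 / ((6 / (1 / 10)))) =-9 / 5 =-1.80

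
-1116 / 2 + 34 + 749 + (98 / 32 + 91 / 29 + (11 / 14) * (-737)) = -1129885 / 3248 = -347.87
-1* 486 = -486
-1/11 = -0.09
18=18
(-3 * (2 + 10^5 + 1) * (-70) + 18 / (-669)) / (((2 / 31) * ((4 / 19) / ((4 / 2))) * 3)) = 229864145423 / 223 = 1030780921.18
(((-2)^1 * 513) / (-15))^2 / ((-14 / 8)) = -467856 / 175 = -2673.46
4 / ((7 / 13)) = 52 / 7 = 7.43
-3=-3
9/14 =0.64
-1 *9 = -9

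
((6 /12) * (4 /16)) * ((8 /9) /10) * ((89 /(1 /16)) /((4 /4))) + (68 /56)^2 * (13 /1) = 308617 /8820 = 34.99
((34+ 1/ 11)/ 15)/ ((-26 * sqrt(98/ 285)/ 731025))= -18275625 * sqrt(570)/ 4004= -108972.17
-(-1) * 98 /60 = 49 /30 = 1.63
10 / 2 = 5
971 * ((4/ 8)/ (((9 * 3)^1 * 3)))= 971/ 162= 5.99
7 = 7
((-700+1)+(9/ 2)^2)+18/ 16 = -5421/ 8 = -677.62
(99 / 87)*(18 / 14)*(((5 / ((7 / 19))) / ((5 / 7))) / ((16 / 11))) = 62073 / 3248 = 19.11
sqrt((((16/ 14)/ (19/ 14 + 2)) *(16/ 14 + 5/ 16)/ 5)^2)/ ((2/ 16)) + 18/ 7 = 5534/ 1645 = 3.36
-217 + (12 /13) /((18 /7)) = -8449 /39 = -216.64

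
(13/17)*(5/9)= 65/153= 0.42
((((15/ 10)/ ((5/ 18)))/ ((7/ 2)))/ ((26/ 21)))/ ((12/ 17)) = 459/ 260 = 1.77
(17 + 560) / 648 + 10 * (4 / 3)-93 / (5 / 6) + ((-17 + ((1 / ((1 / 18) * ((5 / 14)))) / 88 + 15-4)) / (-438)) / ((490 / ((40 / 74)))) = -91863136837 / 943383672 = -97.38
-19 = -19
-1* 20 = -20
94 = 94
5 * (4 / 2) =10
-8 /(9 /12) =-10.67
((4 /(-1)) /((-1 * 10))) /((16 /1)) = 1 /40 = 0.02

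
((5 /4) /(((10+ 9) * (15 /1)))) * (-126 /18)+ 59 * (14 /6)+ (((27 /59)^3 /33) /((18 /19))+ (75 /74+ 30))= 3214239157381 /19058349684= 168.65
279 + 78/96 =4477/16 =279.81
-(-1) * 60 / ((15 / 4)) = 16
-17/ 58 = -0.29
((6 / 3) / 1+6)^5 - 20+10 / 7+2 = 229260 / 7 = 32751.43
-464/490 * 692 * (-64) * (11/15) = 113022976/3675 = 30754.55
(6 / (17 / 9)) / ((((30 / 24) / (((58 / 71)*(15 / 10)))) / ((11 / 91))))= 206712 / 549185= 0.38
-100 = -100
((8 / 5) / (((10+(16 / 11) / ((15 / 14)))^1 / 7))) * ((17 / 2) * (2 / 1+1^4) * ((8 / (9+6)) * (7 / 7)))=62832 / 4685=13.41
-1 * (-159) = 159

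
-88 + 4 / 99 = -8708 / 99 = -87.96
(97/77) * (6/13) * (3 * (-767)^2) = 1026126.47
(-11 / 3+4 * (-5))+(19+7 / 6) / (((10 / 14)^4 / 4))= 178889 / 625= 286.22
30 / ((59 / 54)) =1620 / 59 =27.46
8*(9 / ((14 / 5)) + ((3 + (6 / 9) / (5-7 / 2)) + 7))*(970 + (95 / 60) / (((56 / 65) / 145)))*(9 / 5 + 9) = 286000943 / 196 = 1459188.48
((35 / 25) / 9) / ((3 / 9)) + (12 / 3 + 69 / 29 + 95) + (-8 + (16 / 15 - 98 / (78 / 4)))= 169437 / 1885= 89.89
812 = 812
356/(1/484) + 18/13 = 2239970/13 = 172305.38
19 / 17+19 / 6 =437 / 102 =4.28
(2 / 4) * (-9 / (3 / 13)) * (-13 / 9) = 169 / 6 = 28.17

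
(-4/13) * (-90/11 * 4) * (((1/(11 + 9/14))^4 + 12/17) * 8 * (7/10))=39.81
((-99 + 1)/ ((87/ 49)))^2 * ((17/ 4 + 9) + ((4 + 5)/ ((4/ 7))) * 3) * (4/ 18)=2790163684/ 68121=40958.94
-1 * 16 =-16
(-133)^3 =-2352637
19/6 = 3.17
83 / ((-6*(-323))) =83 / 1938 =0.04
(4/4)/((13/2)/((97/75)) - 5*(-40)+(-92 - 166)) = -194/10277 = -0.02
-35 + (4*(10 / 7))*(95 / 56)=-1240 / 49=-25.31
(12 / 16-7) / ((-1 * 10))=5 / 8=0.62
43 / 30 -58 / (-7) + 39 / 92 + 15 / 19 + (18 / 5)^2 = 21926087 / 917700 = 23.89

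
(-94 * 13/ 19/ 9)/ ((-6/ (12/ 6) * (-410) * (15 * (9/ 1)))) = -611/ 14197275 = -0.00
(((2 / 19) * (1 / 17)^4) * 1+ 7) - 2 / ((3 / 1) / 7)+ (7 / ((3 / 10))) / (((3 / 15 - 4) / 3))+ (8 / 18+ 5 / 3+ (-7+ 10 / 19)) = -292072919 / 14282091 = -20.45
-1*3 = -3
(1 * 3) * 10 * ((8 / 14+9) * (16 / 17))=32160 / 119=270.25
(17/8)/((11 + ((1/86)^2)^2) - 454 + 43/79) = -9182899486/1912012322385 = -0.00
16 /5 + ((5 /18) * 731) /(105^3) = 13336571 /4167450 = 3.20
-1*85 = -85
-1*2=-2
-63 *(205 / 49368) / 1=-0.26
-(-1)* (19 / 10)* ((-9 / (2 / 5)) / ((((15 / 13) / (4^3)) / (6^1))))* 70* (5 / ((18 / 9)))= -2489760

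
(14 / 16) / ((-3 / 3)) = -7 / 8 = -0.88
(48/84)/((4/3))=3/7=0.43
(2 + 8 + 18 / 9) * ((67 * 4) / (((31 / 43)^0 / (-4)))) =-12864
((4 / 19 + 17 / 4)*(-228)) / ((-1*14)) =1017 / 14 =72.64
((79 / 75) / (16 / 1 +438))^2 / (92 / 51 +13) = 106097 / 291782962500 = 0.00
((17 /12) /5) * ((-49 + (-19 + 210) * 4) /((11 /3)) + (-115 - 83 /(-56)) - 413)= -63121 /672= -93.93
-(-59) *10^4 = 590000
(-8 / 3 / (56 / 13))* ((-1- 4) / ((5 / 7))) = 13 / 3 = 4.33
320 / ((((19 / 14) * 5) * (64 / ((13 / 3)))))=3.19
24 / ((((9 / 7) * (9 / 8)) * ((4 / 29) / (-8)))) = -25984 / 27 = -962.37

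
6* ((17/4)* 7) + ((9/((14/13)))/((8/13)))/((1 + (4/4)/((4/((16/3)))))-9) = 395277/2240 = 176.46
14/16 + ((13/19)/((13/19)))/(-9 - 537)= 1907/2184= 0.87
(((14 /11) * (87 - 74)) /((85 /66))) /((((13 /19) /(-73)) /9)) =-1048572 /85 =-12336.14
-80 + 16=-64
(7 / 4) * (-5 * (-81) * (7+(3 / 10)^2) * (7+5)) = 1206009 / 20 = 60300.45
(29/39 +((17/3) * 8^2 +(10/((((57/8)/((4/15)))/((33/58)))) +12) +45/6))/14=784089/28652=27.37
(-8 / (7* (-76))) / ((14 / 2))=2 / 931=0.00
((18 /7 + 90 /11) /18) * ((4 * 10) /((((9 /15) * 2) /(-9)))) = -13800 /77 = -179.22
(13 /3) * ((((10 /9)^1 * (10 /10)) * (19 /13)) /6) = 95 /81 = 1.17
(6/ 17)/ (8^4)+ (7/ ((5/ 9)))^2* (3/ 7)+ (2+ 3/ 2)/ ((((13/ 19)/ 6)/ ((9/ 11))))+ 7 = 12465635813/ 124467200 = 100.15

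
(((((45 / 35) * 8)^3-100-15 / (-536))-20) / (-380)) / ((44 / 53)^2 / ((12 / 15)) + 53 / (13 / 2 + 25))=-4500127036953 / 4493279788480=-1.00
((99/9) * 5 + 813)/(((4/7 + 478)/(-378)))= -1148364/1675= -685.59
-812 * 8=-6496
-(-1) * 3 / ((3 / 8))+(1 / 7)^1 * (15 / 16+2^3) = 1039 / 112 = 9.28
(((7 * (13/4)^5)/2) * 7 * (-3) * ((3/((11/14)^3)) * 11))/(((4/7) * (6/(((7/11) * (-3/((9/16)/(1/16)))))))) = 305775751099/2725888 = 112174.73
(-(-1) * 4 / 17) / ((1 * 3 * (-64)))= -1 / 816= -0.00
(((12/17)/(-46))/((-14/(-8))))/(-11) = 24/30107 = 0.00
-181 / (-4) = 181 / 4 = 45.25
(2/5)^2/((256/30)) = 3/160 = 0.02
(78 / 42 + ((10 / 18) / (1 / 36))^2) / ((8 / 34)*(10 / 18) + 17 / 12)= 1721556 / 6629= 259.70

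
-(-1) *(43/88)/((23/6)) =0.13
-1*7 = -7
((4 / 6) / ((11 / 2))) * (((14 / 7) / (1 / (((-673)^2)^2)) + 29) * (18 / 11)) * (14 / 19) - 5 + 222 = 137857224824179 / 2299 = 59963995138.83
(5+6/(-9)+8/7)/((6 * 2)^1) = 115/252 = 0.46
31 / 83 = 0.37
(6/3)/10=1/5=0.20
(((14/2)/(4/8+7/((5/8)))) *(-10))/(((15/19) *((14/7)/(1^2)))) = -1330/351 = -3.79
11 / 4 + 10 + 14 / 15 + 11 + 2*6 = 36.68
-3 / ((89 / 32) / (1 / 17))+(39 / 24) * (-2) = -20053 / 6052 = -3.31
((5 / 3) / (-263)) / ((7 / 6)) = -10 / 1841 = -0.01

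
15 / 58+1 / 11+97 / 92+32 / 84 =1100005 / 616308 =1.78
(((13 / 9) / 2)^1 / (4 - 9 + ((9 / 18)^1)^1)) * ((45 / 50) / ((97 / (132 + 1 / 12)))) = -4121 / 20952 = -0.20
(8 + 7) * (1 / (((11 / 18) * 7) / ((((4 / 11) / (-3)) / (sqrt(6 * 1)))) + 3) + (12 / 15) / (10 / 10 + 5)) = 285754 / 143309 - 10164 * sqrt(6) / 143309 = 1.82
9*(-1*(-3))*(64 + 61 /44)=77679 /44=1765.43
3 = 3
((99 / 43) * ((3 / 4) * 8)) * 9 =5346 / 43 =124.33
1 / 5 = 0.20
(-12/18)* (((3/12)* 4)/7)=-0.10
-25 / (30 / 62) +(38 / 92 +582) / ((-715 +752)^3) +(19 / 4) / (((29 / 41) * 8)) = -164816390485 / 3243412896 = -50.82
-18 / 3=-6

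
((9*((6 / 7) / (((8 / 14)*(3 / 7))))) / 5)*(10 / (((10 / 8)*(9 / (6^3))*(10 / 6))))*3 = 54432 / 25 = 2177.28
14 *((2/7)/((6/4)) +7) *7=2114/3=704.67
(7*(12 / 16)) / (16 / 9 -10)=-189 / 296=-0.64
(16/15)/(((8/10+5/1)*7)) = 0.03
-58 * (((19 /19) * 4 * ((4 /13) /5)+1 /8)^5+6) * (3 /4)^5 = -82.68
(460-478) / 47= -18 / 47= -0.38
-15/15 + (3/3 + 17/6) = 17/6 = 2.83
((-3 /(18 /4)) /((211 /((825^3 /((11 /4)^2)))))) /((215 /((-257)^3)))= 168048470700000 /9073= 18521819761.93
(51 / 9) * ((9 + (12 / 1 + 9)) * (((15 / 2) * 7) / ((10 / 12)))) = 10710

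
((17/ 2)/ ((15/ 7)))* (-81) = -3213/ 10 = -321.30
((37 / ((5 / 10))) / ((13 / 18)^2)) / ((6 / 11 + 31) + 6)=263736 / 69797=3.78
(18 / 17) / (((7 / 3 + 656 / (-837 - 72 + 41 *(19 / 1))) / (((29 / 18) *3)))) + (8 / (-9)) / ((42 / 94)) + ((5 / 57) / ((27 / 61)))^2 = -572041439644 / 149100765471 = -3.84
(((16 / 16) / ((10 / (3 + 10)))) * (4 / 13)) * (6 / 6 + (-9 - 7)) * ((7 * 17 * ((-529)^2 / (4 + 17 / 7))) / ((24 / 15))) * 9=-699322659 / 4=-174830664.75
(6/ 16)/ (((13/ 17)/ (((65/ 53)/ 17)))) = 15/ 424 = 0.04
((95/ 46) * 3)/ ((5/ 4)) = 114/ 23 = 4.96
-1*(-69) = 69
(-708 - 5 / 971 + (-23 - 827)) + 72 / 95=-143648273 / 92245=-1557.25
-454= -454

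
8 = 8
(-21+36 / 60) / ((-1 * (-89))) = -102 / 445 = -0.23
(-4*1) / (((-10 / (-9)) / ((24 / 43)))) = -432 / 215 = -2.01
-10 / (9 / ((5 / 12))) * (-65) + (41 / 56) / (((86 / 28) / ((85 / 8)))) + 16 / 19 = 23624237 / 705888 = 33.47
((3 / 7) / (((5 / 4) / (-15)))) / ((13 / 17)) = -612 / 91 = -6.73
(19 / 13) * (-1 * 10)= -190 / 13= -14.62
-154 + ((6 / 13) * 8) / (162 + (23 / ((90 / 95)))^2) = -487385362 / 3164941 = -154.00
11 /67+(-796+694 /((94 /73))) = -256.88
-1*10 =-10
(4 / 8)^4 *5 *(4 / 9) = 5 / 36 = 0.14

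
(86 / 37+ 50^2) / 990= 15431 / 6105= 2.53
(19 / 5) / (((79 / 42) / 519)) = 414162 / 395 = 1048.51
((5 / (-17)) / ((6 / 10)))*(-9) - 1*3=24 / 17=1.41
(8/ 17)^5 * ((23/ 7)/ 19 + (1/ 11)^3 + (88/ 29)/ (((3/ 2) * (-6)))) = -247507124224/ 65601657230571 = -0.00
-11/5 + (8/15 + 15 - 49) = -107/3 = -35.67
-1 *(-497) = 497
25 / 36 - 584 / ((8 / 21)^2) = -289687 / 72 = -4023.43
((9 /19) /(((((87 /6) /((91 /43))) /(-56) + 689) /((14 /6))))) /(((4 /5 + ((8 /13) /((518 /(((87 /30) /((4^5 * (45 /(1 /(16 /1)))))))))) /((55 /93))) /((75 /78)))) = 7805147750400000 /4047444102038468707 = 0.00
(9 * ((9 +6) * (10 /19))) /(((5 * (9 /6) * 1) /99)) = 17820 /19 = 937.89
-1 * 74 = -74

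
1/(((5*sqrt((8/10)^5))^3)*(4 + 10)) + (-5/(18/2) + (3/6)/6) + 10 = 9.53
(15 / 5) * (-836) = -2508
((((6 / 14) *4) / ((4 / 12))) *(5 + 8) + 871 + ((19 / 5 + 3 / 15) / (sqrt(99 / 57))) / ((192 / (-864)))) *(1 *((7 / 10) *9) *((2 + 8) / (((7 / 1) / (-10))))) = -590850 / 7 + 540 *sqrt(627) / 11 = -83177.91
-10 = -10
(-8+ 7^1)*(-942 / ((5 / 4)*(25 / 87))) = 327816 / 125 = 2622.53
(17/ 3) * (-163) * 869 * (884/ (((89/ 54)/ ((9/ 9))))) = -38316080088/ 89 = -430517753.80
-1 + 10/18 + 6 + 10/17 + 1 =1093/153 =7.14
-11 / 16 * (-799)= 8789 / 16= 549.31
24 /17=1.41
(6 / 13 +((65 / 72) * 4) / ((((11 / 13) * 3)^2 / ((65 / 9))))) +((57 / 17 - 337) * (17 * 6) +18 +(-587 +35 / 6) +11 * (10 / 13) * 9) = -39578368408 / 1146717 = -34514.50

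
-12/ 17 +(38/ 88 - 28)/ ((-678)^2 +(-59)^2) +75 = 89062231/ 1198780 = 74.29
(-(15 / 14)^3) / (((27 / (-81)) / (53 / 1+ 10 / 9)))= 547875 / 2744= 199.66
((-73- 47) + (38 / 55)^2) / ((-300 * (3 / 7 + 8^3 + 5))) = 632723 / 821741250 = 0.00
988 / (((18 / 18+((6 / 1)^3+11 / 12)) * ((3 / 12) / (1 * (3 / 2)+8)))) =450528 / 2615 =172.29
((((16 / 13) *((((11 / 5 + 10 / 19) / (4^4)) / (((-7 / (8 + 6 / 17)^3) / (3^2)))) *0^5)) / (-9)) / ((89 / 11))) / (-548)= 0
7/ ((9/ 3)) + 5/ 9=26/ 9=2.89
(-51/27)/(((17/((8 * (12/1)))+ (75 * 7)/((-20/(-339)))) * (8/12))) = -272/854297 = -0.00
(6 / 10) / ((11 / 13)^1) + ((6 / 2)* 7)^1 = 1194 / 55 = 21.71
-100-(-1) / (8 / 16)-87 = -185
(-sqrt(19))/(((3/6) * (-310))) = 0.03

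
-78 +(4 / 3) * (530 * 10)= 20966 / 3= 6988.67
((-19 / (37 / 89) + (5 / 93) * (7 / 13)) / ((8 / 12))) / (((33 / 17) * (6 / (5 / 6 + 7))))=-408114019 / 8857134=-46.08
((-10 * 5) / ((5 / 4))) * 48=-1920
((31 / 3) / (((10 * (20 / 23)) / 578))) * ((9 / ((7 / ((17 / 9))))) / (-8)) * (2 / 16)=-3502969 / 134400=-26.06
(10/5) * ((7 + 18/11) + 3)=256/11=23.27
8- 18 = -10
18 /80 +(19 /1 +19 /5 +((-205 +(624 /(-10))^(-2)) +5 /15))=-88408507 /486720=-181.64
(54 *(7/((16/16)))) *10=3780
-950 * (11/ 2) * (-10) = 52250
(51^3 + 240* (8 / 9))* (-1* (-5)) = 1992965 / 3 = 664321.67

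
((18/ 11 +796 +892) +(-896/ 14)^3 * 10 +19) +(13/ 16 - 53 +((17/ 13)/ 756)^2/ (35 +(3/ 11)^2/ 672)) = -377218651486917621317/ 143988480011376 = -2619783.55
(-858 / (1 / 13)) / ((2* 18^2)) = -1859 / 108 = -17.21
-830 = -830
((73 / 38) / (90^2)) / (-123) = -73 / 37859400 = -0.00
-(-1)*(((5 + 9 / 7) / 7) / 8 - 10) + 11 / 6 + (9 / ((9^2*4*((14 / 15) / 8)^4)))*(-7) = -1088288 / 1029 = -1057.62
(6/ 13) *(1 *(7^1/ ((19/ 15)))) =630/ 247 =2.55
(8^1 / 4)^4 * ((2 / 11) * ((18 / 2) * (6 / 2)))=864 / 11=78.55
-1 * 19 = -19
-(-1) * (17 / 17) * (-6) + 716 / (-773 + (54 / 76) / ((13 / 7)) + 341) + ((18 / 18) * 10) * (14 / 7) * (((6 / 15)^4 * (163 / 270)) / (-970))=-165009725542 / 21544003125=-7.66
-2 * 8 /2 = -8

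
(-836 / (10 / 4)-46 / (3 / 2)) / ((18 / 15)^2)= -6845 / 27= -253.52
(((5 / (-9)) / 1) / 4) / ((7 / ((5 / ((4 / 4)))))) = -25 / 252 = -0.10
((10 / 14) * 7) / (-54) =-5 / 54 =-0.09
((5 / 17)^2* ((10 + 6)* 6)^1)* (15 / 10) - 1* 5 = 2155 / 289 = 7.46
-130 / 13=-10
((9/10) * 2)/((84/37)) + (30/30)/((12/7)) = 1.38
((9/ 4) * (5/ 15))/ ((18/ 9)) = 3/ 8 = 0.38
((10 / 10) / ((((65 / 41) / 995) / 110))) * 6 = 5384940 / 13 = 414226.15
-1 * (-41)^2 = -1681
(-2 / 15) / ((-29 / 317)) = 634 / 435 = 1.46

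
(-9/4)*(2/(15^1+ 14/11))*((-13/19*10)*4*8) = 205920/3401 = 60.55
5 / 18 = 0.28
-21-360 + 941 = 560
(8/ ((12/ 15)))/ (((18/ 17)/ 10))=850/ 9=94.44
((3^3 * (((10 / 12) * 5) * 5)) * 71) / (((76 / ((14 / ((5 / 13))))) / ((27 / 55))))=7850115 / 836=9390.09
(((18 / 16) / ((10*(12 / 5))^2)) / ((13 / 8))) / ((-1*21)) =-1 / 17472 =-0.00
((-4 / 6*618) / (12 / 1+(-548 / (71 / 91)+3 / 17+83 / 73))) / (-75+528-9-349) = 18150866 / 2883873485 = 0.01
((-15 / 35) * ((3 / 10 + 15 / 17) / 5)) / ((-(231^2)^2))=67 / 1882445345550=0.00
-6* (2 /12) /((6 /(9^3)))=-243 /2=-121.50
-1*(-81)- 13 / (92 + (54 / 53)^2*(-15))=17353211 / 214688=80.83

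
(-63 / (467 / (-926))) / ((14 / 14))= 58338 / 467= 124.92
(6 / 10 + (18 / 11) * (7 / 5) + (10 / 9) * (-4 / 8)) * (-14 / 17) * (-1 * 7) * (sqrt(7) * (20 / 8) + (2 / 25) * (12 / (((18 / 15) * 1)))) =26656 / 2475 + 3332 * sqrt(7) / 99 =99.82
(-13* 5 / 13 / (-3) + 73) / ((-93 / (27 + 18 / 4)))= -784 / 31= -25.29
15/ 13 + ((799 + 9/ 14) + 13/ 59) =8601321/ 10738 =801.02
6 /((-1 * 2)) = -3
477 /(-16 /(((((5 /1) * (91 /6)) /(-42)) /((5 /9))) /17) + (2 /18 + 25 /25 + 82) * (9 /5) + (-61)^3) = -10335 /4912867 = -0.00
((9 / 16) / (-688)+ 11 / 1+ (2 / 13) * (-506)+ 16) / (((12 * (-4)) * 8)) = 7276405 / 54951936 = 0.13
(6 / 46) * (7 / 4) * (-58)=-609 / 46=-13.24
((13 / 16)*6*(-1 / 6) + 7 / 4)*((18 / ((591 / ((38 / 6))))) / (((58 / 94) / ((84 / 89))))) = 281295 / 1016914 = 0.28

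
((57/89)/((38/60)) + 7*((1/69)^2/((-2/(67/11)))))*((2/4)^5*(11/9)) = 9385039/244067904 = 0.04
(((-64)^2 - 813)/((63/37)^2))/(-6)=-91723/486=-188.73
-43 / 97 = -0.44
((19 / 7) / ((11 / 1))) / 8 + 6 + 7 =8027 / 616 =13.03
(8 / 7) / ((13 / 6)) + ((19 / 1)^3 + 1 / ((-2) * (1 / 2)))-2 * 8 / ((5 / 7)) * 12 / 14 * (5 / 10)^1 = 3116262 / 455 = 6848.93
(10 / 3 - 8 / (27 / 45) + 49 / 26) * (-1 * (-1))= -211 / 26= -8.12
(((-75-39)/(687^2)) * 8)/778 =-152/61198647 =-0.00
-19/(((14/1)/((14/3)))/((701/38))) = -701/6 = -116.83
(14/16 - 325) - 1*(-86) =-1905/8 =-238.12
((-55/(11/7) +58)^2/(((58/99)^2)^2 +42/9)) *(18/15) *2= 304893173574/1148986585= 265.36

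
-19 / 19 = -1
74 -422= -348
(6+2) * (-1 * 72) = -576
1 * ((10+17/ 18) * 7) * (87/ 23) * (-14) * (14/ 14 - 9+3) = 20285.29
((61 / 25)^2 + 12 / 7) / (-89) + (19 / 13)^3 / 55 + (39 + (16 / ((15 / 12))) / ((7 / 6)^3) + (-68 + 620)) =276208070637899 / 461091255625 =599.03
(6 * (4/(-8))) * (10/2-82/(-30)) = -116/5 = -23.20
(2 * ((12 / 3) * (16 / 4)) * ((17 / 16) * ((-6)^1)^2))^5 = 2747306344218624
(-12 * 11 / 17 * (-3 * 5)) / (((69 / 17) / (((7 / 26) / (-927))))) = -770 / 92391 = -0.01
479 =479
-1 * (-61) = 61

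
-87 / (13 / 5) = -435 / 13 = -33.46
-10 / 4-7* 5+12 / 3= -67 / 2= -33.50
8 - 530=-522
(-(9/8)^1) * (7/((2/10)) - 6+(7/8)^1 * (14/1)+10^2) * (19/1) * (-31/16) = 2995065/512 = 5849.74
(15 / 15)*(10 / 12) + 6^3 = 1301 / 6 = 216.83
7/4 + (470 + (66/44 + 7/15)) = 28423/60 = 473.72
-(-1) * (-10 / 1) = -10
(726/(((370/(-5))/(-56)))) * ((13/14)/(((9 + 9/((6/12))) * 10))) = 3146/1665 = 1.89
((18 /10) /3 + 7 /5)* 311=622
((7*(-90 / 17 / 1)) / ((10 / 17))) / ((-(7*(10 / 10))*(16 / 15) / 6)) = 50.62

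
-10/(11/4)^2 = -160/121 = -1.32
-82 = -82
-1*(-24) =24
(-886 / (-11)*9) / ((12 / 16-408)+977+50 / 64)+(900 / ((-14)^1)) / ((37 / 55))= -4904379738 / 52014193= -94.29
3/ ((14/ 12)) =18/ 7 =2.57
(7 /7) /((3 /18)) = 6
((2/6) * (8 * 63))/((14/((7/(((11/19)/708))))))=1129968/11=102724.36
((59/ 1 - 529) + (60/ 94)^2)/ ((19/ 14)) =-14522620/ 41971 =-346.02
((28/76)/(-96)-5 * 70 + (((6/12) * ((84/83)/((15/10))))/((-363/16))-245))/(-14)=1557115675/36636864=42.50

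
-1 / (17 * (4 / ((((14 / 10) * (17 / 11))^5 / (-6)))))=1403737447 / 12078825000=0.12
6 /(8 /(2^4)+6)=12 /13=0.92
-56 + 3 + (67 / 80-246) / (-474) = -1990147 / 37920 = -52.48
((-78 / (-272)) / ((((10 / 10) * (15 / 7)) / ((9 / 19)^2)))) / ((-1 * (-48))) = 2457 / 3927680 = 0.00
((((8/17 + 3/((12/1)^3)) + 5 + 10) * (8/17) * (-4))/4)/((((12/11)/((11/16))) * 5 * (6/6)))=-3666421/3995136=-0.92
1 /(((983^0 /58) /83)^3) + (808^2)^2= 537793907640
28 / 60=7 / 15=0.47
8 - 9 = -1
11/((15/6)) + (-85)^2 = 36147/5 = 7229.40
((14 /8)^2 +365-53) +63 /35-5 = 24949 /80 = 311.86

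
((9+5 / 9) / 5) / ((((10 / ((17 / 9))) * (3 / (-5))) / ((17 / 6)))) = -12427 / 7290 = -1.70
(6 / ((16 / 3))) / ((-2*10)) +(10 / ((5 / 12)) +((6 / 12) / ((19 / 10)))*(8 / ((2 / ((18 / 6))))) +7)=103669 / 3040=34.10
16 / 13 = 1.23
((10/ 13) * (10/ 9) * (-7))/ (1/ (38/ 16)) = -3325/ 234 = -14.21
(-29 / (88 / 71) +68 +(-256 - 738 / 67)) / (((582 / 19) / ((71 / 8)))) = -64.44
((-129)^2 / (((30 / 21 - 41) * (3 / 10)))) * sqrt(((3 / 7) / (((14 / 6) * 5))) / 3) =-11094 * sqrt(15) / 277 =-155.12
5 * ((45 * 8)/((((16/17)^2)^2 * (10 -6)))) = 18792225/32768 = 573.49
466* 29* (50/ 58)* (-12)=-139800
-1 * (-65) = 65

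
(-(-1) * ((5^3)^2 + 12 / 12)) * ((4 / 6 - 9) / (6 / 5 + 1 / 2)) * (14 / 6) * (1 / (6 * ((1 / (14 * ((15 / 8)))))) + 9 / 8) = -150400250 / 153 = -983008.17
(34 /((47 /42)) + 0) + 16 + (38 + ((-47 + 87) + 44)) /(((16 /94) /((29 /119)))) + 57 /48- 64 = 14160639 /89488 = 158.24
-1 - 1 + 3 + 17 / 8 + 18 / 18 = 33 / 8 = 4.12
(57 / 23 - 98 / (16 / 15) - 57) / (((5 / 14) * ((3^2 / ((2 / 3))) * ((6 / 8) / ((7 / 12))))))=-146657 / 6210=-23.62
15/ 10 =3/ 2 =1.50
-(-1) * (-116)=-116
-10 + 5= -5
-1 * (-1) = 1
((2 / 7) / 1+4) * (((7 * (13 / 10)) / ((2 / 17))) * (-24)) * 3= -23868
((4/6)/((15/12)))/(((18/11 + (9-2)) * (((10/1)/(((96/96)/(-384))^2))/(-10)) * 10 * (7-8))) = 11/262656000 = 0.00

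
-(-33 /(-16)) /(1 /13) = -429 /16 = -26.81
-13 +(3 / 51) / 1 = -220 / 17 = -12.94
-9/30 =-3/10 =-0.30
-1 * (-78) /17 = 78 /17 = 4.59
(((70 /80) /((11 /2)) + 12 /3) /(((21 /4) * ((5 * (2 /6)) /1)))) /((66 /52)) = 1586 /4235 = 0.37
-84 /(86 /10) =-420 /43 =-9.77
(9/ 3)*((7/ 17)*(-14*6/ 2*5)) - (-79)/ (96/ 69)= -110231/ 544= -202.63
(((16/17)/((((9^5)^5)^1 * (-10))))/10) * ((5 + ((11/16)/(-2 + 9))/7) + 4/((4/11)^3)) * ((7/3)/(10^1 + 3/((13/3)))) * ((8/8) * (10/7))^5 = -299650000/199578933576404562205953911132163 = -0.00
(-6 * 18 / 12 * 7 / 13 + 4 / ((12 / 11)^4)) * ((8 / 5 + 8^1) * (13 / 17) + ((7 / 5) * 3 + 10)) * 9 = -249490229 / 636480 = -391.98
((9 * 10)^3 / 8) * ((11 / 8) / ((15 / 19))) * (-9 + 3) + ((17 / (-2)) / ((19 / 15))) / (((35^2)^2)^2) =-952256.25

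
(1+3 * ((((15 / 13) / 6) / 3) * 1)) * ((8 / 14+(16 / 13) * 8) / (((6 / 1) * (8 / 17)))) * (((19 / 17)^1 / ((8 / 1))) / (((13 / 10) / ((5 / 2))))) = 1.18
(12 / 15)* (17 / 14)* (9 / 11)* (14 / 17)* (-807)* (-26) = 755352 / 55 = 13733.67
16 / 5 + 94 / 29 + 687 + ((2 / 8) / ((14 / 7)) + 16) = 823097 / 1160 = 709.57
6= 6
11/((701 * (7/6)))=66/4907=0.01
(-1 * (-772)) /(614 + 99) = 772 /713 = 1.08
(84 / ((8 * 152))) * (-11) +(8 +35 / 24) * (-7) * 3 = -60613 / 304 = -199.38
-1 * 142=-142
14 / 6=7 / 3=2.33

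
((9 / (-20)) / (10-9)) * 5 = -9 / 4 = -2.25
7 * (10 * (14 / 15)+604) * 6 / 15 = 5152 / 3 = 1717.33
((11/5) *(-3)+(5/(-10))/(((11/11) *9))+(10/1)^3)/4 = 89401/360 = 248.34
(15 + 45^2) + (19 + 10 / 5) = 2061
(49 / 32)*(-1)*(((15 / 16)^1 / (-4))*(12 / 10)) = 441 / 1024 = 0.43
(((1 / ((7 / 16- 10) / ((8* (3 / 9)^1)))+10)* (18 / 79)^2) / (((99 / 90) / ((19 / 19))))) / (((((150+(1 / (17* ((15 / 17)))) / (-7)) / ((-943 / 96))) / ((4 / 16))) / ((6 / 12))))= -0.00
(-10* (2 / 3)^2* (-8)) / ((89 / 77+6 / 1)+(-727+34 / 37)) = -455840 / 9216981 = -0.05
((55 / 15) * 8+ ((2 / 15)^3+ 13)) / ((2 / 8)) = 169.34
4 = 4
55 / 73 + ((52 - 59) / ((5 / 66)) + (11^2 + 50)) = 28964 / 365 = 79.35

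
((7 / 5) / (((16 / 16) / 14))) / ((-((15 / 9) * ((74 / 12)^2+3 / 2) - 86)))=10584 / 10865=0.97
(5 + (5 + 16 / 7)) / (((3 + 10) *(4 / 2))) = 43 / 91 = 0.47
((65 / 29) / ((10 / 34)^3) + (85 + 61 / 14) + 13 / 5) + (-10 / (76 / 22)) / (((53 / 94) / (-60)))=4988853717 / 10221050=488.10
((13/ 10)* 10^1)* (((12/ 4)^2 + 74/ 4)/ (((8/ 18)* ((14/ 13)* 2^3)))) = 83655/ 896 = 93.36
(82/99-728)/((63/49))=-503930/891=-565.58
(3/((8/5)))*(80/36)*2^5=400/3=133.33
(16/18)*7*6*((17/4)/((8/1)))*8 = 476/3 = 158.67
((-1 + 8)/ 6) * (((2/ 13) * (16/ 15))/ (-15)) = -112/ 8775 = -0.01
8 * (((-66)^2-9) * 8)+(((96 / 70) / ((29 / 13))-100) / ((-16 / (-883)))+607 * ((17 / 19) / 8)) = 42086205699 / 154280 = 272791.07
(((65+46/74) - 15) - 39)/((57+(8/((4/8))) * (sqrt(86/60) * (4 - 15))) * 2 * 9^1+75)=-75680 * sqrt(1290)/812338293 - 789050/812338293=-0.00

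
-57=-57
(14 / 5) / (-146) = -7 / 365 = -0.02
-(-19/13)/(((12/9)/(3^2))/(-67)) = -34371/52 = -660.98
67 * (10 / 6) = 335 / 3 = 111.67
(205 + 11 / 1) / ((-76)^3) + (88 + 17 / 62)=150156391 / 1701032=88.27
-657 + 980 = 323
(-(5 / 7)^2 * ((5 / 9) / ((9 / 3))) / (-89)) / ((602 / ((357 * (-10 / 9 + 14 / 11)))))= 17000 / 167082993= 0.00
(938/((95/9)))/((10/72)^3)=393869952/11875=33168.00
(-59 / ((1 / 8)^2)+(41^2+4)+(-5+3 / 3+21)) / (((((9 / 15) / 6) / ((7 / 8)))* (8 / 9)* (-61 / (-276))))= -92373.75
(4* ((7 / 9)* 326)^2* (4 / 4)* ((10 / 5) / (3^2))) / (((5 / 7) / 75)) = 1458106720 / 243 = 6000439.18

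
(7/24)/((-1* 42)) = -0.01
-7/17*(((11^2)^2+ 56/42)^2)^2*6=-52125977473155687374/459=-113564221074413262.25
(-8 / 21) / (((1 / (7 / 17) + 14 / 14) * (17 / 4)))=-4 / 153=-0.03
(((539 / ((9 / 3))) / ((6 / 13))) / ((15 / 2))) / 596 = 7007 / 80460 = 0.09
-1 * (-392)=392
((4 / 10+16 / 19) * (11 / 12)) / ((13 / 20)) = 1298 / 741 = 1.75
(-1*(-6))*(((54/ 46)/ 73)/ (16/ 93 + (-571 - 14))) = -15066/ 91319131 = -0.00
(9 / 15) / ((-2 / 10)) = -3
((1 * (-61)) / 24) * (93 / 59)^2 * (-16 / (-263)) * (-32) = 11255232 / 915503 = 12.29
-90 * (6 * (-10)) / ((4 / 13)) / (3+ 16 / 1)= 923.68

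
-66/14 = -33/7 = -4.71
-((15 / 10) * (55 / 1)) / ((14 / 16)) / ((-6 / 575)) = 9035.71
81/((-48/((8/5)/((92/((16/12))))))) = -0.04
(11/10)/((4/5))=11/8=1.38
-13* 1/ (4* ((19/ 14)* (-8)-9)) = 91/ 556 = 0.16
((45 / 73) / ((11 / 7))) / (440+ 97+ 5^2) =315 / 451286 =0.00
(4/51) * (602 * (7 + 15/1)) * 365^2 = 7057727600/51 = 138386815.69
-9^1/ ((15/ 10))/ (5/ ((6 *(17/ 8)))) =-153/ 10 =-15.30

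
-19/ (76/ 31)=-31/ 4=-7.75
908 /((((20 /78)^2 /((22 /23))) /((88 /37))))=668436912 /21275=31418.89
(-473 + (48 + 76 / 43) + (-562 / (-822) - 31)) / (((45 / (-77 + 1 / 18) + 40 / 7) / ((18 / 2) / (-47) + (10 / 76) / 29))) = 150495009221753 / 9104124430452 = 16.53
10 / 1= 10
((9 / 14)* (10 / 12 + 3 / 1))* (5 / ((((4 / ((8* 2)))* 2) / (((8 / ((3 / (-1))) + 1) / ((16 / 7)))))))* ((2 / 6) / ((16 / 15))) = -2875 / 512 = -5.62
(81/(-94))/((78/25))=-0.28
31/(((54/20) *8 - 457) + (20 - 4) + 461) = 155/208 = 0.75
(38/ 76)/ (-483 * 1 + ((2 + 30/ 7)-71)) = -7/ 7668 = -0.00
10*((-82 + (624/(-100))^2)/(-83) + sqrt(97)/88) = 5*sqrt(97)/44 + 53828/10375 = 6.31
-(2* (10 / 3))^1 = -20 / 3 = -6.67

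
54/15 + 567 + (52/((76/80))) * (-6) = 23007/95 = 242.18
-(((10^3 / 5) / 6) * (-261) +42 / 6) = 8693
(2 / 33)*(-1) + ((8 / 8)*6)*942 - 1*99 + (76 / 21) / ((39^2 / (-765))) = 216710141 / 39039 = 5551.12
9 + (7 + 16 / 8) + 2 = 20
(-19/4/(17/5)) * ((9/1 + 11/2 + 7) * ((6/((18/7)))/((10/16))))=-5719/51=-112.14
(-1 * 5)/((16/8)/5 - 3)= 25/13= 1.92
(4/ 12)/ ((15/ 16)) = 16/ 45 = 0.36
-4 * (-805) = 3220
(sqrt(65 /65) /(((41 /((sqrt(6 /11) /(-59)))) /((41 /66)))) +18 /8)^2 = 1125870281 /222394128 - 3 * sqrt(66) /28556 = 5.06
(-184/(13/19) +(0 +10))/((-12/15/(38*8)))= 1279080/13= 98390.77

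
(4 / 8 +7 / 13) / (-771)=-9 / 6682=-0.00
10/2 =5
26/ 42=13/ 21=0.62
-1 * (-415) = 415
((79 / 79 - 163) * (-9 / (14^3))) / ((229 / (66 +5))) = 51759 / 314188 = 0.16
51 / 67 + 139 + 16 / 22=103540 / 737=140.49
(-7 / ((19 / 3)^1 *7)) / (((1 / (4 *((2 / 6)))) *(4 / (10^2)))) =-100 / 19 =-5.26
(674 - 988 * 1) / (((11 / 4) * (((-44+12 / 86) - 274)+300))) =6751 / 1056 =6.39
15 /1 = 15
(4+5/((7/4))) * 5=240/7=34.29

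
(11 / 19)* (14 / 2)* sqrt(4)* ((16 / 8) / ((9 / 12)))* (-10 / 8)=-1540 / 57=-27.02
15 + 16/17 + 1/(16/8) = 559/34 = 16.44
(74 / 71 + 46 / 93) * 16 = 162368 / 6603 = 24.59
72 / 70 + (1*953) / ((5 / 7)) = 46733 / 35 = 1335.23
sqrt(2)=1.41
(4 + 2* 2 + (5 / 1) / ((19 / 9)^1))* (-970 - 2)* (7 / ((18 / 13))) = -968058 / 19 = -50950.42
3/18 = 1/6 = 0.17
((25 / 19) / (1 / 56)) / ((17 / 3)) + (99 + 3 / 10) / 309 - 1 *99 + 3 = -27505327 / 332690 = -82.68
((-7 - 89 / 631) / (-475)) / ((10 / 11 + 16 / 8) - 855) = -49566 / 2809322425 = -0.00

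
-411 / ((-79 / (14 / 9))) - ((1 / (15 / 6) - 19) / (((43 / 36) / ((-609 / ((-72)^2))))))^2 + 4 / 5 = 15554857147 / 2804563200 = 5.55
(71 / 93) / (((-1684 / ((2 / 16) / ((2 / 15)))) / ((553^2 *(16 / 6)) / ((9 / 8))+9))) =-6948066745 / 22552128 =-308.09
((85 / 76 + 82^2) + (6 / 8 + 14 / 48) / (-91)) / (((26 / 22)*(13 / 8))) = 3501.83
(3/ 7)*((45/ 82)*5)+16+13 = 30.18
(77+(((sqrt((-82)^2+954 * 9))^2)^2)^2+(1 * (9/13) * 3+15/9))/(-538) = -2142719736113193149/20982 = -102121806124925.80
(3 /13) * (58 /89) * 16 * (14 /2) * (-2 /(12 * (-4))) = 812 /1157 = 0.70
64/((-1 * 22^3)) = -8/1331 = -0.01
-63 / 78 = -21 / 26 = -0.81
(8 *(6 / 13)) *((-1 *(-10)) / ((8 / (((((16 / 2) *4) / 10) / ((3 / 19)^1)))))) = 1216 / 13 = 93.54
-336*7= -2352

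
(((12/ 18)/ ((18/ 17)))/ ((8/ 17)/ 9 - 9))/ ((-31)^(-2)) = -277729/ 4107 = -67.62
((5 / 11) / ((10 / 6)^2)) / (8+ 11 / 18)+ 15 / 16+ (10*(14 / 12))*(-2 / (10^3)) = 381853 / 409200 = 0.93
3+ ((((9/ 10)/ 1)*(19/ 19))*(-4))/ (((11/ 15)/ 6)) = -291/ 11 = -26.45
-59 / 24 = -2.46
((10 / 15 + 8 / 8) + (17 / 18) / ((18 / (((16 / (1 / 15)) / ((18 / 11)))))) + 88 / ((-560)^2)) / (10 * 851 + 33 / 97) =8650719281 / 7863411376800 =0.00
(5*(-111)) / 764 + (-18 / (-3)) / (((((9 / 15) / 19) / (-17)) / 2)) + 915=-4236935 / 764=-5545.73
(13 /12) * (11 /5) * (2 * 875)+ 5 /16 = 200215 /48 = 4171.15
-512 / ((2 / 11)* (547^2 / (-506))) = 1424896 / 299209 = 4.76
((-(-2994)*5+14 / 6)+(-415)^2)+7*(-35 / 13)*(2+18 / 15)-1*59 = 7296043 / 39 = 187078.03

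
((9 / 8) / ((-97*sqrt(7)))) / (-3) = 3*sqrt(7) / 5432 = 0.00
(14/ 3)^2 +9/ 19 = 3805/ 171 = 22.25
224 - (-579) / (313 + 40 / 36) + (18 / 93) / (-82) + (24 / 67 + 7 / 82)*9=110659511993 / 481477678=229.83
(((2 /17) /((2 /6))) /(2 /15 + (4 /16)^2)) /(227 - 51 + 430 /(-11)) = 2640 /200549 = 0.01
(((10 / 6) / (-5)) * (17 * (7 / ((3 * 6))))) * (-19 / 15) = 2261 / 810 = 2.79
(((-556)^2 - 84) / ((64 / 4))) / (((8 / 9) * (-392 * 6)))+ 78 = 1725075 / 25088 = 68.76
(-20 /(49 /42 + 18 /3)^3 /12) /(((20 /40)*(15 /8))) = -384 /79507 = -0.00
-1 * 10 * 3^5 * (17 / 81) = -510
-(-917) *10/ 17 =9170/ 17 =539.41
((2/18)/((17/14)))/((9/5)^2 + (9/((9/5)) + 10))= 175/34884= 0.01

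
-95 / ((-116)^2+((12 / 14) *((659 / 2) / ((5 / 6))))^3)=-4073125 / 1669643881928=-0.00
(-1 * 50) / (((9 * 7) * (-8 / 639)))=1775 / 28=63.39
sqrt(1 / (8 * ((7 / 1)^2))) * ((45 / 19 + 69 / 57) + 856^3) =31679495.95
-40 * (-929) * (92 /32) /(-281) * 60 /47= -6410100 /13207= -485.36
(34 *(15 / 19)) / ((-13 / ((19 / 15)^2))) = -646 / 195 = -3.31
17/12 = 1.42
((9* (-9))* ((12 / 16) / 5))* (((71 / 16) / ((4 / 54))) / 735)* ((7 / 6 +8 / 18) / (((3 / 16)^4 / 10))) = -3162624 / 245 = -12908.67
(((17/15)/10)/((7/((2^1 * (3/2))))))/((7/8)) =68/1225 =0.06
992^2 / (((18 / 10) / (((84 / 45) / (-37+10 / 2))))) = -861056 / 27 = -31890.96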